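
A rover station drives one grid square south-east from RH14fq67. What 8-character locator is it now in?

Longitude extended square 6; +1 → 7.
Latitude extended square 7; −1 → 6.

RH14fq76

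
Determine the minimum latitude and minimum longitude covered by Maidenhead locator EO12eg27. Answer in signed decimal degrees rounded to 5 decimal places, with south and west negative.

52.27917, -97.65000

Field E=4, O=14: +4·20° lon, +14·10° lat → SW at lon -100°, lat 50°.
Square 1, 2: +1·2° lon, +2·1° lat → SW at lon -98°, lat 52°.
Subsquare e=4, g=6: +4·0.0833333° lon, +6·0.0416667° lat → SW at lon -97.6667°, lat 52.25°.
Extended square 2, 7: +2·0.00833333° lon, +7·0.00416667° lat → SW at lon -97.65°, lat 52.2792°.
latitude 52.27917, longitude -97.65000.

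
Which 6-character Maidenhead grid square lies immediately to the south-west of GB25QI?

Longitude subsquare q = 16; −1 → 15 = p.
Latitude subsquare i = 8; −1 → 7 = h.

GB25ph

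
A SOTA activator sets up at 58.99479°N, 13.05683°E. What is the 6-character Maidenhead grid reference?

Add 180° to longitude and 90° to latitude: 193.0568, 148.9948.
Field: 193.0568/20 → 9 → J, 148.9948/10 → 14 → O; chars JO.
Square: 13.0568/2 → 6, 8.9948/1 → 8; chars 68.
Subsquare: 1.0568/0.0833333 → 12 → m, 0.9948/0.0416667 → 23 → x; chars mx.

JO68mx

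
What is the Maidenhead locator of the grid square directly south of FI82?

FI81

Latitude square 2; −1 → 1.
The longitude characters are unchanged.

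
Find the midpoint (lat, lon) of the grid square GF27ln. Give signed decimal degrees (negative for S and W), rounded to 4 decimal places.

-32.4375, -55.0417

Field G=6, F=5: +6·20° lon, +5·10° lat → SW at lon -60°, lat -40°.
Square 2, 7: +2·2° lon, +7·1° lat → SW at lon -56°, lat -33°.
Subsquare l=11, n=13: +11·0.0833333° lon, +13·0.0416667° lat → SW at lon -55.0833°, lat -32.4583°.
Cell spans 0.0833333° lon × 0.0416667° lat. Centre is SW corner plus half of each.
latitude -32.4375, longitude -55.0417.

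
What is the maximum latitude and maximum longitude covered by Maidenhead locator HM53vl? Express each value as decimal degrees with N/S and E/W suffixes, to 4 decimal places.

33.5000° N, 28.1667° W

Field H=7, M=12: +7·20° lon, +12·10° lat → SW at lon -40°, lat 30°.
Square 5, 3: +5·2° lon, +3·1° lat → SW at lon -30°, lat 33°.
Subsquare v=21, l=11: +21·0.0833333° lon, +11·0.0416667° lat → SW at lon -28.25°, lat 33.4583°.
Cell spans 0.0833333° lon × 0.0416667° lat. NE corner is SW corner plus one full cell.
latitude 33.5000° N, longitude 28.1667° W.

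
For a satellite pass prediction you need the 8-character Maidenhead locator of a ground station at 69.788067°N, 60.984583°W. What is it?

FP99ms19

Shift to the Maidenhead origin (180°W, 90°S): lon 119.01542, lat 159.78807.
Field: lon ⌊119.01542/20⌋ = 5 → F; lat ⌊159.78807/10⌋ = 15 → P.
Square: lon ⌊19.01542/2⌋ = 9; lat ⌊9.78807/1⌋ = 9.
Subsquare: lon ⌊1.01542/0.0833333⌋ = 12 → m; lat ⌊0.78807/0.0416667⌋ = 18 → s.
Extended square: lon ⌊0.01542/0.00833333⌋ = 1; lat ⌊0.03807/0.00416667⌋ = 9.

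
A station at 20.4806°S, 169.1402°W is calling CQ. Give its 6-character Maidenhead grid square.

Add 180° to longitude and 90° to latitude: 10.8598, 69.5194.
Field (20°×10°, letters A–R): lon ⌊10.8598/20⌋ = 0 → A; lat ⌊69.5194/10⌋ = 6 → G.
Square (2°×1°, digits 0–9): lon ⌊10.8598/2⌋ = 5; lat ⌊9.5194/1⌋ = 9.
Subsquare (5′×2.5′, letters a–x): lon ⌊0.8598/0.0833333⌋ = 10 → k; lat ⌊0.5194/0.0416667⌋ = 12 → m.

AG59km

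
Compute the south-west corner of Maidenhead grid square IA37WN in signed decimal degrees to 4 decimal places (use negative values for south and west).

Field I=8, A=0: +8·20° lon, +0·10° lat → SW at lon -20°, lat -90°.
Square 3, 7: +3·2° lon, +7·1° lat → SW at lon -14°, lat -83°.
Subsquare w=22, n=13: +22·0.0833333° lon, +13·0.0416667° lat → SW at lon -12.1667°, lat -82.4583°.
latitude -82.4583, longitude -12.1667.

-82.4583, -12.1667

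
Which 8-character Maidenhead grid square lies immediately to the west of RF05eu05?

RF05du95

Longitude extended square 0; −1 → -1, wraps to 9, carry into subsquare.
Longitude subsquare e = 4; −1 → 3 = d.
The latitude characters are unchanged.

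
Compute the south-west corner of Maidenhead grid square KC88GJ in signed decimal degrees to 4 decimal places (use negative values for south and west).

-61.6250, 36.5000

Field K=10, C=2: +10·20° lon, +2·10° lat → SW at lon 20°, lat -70°.
Square 8, 8: +8·2° lon, +8·1° lat → SW at lon 36°, lat -62°.
Subsquare g=6, j=9: +6·0.0833333° lon, +9·0.0416667° lat → SW at lon 36.5°, lat -61.625°.
latitude -61.6250, longitude 36.5000.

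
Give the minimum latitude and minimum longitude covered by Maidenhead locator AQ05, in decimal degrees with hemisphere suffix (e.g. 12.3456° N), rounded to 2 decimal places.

Field A=0, Q=16: +0·20° lon, +16·10° lat → SW at lon -180°, lat 70°.
Square 0, 5: +0·2° lon, +5·1° lat → SW at lon -180°, lat 75°.
latitude 75.00° N, longitude 180.00° W.

75.00° N, 180.00° W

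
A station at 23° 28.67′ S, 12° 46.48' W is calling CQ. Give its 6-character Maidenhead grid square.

IG36om

Offset from 180°W / 90°S: lon 167.2253°, lat 66.5222°.
Field (20°×10°, letters A–R): 167.2253/20 → 8 → I, 66.5222/10 → 6 → G; chars IG.
Square (2°×1°, digits 0–9): 7.2253/2 → 3, 6.5222/1 → 6; chars 36.
Subsquare (5′×2.5′, letters a–x): 1.2253/0.0833333 → 14 → o, 0.5222/0.0416667 → 12 → m; chars om.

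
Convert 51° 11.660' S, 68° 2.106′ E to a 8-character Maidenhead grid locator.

MD48at43

Add 180° to longitude and 90° to latitude: 248.03510, 38.80567.
Field: 248.03510/20 → 12 → M, 38.80567/10 → 3 → D; chars MD.
Square: 8.03510/2 → 4, 8.80567/1 → 8; chars 48.
Subsquare: 0.03510/0.0833333 → 0 → a, 0.80567/0.0416667 → 19 → t; chars at.
Extended square: 0.03510/0.00833333 → 4, 0.01400/0.00416667 → 3; chars 43.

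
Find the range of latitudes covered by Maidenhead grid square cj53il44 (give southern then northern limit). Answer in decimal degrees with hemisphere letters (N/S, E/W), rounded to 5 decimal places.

Field C=2, J=9: +2·20° lon, +9·10° lat → SW at lon -140°, lat 0°.
Square 5, 3: +5·2° lon, +3·1° lat → SW at lon -130°, lat 3°.
Subsquare i=8, l=11: +8·0.0833333° lon, +11·0.0416667° lat → SW at lon -129.333°, lat 3.45833°.
Extended square 4, 4: +4·0.00833333° lon, +4·0.00416667° lat → SW at lon -129.3°, lat 3.475°.
Cell spans 0.00833333° lon × 0.00416667° lat.
south 3.47500° N, north 3.47917° N.

3.47500° N, 3.47917° N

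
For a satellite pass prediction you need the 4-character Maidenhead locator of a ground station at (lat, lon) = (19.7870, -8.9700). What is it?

IK59

Shift to the Maidenhead origin (180°W, 90°S): lon 171.03, lat 109.79.
Field (20°×10°, letters A–R): lon ⌊171.03/20⌋ = 8 → I; lat ⌊109.79/10⌋ = 10 → K.
Square (2°×1°, digits 0–9): lon ⌊11.03/2⌋ = 5; lat ⌊9.79/1⌋ = 9.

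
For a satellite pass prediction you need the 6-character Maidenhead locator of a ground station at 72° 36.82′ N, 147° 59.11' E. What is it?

Offset from 180°W / 90°S: lon 327.9852°, lat 162.6137°.
Field (20°×10°, letters A–R): lon ⌊327.9852/20⌋ = 16 → Q; lat ⌊162.6137/10⌋ = 16 → Q.
Square (2°×1°, digits 0–9): lon ⌊7.9852/2⌋ = 3; lat ⌊2.6137/1⌋ = 2.
Subsquare (5′×2.5′, letters a–x): lon ⌊1.9852/0.0833333⌋ = 23 → x; lat ⌊0.6137/0.0416667⌋ = 14 → o.

QQ32xo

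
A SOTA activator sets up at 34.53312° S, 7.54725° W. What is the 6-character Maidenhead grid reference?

IF65fl

Offset from 180°W / 90°S: lon 172.4528°, lat 55.4669°.
Field (20°×10°, letters A–R): 172.4528/20 → 8 → I, 55.4669/10 → 5 → F; chars IF.
Square (2°×1°, digits 0–9): 12.4528/2 → 6, 5.4669/1 → 5; chars 65.
Subsquare (5′×2.5′, letters a–x): 0.4528/0.0833333 → 5 → f, 0.4669/0.0416667 → 11 → l; chars fl.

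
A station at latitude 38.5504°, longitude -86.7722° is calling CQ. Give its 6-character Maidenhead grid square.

Offset from 180°W / 90°S: lon 93.2278°, lat 128.5504°.
Field: lon ⌊93.2278/20⌋ = 4 → E; lat ⌊128.5504/10⌋ = 12 → M.
Square: lon ⌊13.2278/2⌋ = 6; lat ⌊8.5504/1⌋ = 8.
Subsquare: lon ⌊1.2278/0.0833333⌋ = 14 → o; lat ⌊0.5504/0.0416667⌋ = 13 → n.

EM68on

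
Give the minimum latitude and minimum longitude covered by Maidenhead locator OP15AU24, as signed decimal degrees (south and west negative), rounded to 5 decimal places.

65.85000, 102.01667

Field O=14, P=15: +14·20° lon, +15·10° lat → SW at lon 100°, lat 60°.
Square 1, 5: +1·2° lon, +5·1° lat → SW at lon 102°, lat 65°.
Subsquare a=0, u=20: +0·0.0833333° lon, +20·0.0416667° lat → SW at lon 102°, lat 65.8333°.
Extended square 2, 4: +2·0.00833333° lon, +4·0.00416667° lat → SW at lon 102.017°, lat 65.85°.
latitude 65.85000, longitude 102.01667.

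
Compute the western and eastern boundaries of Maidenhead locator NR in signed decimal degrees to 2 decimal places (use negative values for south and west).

80.00, 100.00

Field N=13, R=17: +13·20° lon, +17·10° lat → SW at lon 80°, lat 80°.
Cell spans 20° lon × 10° lat.
west 80.00, east 100.00.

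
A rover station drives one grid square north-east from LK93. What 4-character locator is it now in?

Longitude square 9; +1 → 10, wraps to 0, carry into field.
Longitude field L = 11; +1 → 12 = M.
Latitude square 3; +1 → 4.

MK04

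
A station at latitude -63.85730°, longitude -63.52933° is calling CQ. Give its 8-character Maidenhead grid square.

FC86fd64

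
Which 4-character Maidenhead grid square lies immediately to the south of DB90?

DA99

Latitude square 0; −1 → -1, wraps to 9, carry into field.
Latitude field B = 1; −1 → 0 = A.
The longitude characters are unchanged.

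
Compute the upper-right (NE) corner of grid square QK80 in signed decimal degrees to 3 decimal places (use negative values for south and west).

Field Q=16, K=10: +16·20° lon, +10·10° lat → SW at lon 140°, lat 10°.
Square 8, 0: +8·2° lon, +0·1° lat → SW at lon 156°, lat 10°.
Cell spans 2° lon × 1° lat. NE corner is SW corner plus one full cell.
latitude 11.000, longitude 158.000.

11.000, 158.000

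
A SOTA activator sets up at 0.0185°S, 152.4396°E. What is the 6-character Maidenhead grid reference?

QI69fx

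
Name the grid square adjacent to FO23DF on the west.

Longitude subsquare d = 3; −1 → 2 = c.
The latitude characters are unchanged.

FO23cf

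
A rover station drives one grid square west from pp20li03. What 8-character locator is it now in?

PP20ki93

Longitude extended square 0; −1 → -1, wraps to 9, carry into subsquare.
Longitude subsquare l = 11; −1 → 10 = k.
The latitude characters are unchanged.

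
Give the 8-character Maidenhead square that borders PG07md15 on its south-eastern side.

PG07md24

Longitude extended square 1; +1 → 2.
Latitude extended square 5; −1 → 4.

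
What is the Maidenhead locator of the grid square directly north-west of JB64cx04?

JB64bx95

Longitude extended square 0; −1 → -1, wraps to 9, carry into subsquare.
Longitude subsquare c = 2; −1 → 1 = b.
Latitude extended square 4; +1 → 5.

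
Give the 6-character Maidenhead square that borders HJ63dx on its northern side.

HJ64da

Latitude subsquare x = 23; +1 → 24, wraps to 0 = a, carry into square.
Latitude square 3; +1 → 4.
The longitude characters are unchanged.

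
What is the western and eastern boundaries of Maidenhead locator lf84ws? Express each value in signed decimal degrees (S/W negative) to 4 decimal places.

57.8333, 57.9167

Field L=11, F=5: +11·20° lon, +5·10° lat → SW at lon 40°, lat -40°.
Square 8, 4: +8·2° lon, +4·1° lat → SW at lon 56°, lat -36°.
Subsquare w=22, s=18: +22·0.0833333° lon, +18·0.0416667° lat → SW at lon 57.8333°, lat -35.25°.
Cell spans 0.0833333° lon × 0.0416667° lat.
west 57.8333, east 57.9167.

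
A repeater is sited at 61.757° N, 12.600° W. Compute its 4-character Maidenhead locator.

IP31

Shift to the Maidenhead origin (180°W, 90°S): lon 167.40, lat 151.76.
Field: lon ⌊167.40/20⌋ = 8 → I; lat ⌊151.76/10⌋ = 15 → P.
Square: lon ⌊7.40/2⌋ = 3; lat ⌊1.76/1⌋ = 1.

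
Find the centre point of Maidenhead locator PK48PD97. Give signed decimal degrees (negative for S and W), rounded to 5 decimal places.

18.15625, 129.32917

Field P=15, K=10: +15·20° lon, +10·10° lat → SW at lon 120°, lat 10°.
Square 4, 8: +4·2° lon, +8·1° lat → SW at lon 128°, lat 18°.
Subsquare p=15, d=3: +15·0.0833333° lon, +3·0.0416667° lat → SW at lon 129.25°, lat 18.125°.
Extended square 9, 7: +9·0.00833333° lon, +7·0.00416667° lat → SW at lon 129.325°, lat 18.1542°.
Cell spans 0.00833333° lon × 0.00416667° lat. Centre is SW corner plus half of each.
latitude 18.15625, longitude 129.32917.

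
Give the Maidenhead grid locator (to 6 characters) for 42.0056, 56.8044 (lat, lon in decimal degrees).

LN82ja

Shift to the Maidenhead origin (180°W, 90°S): lon 236.8044, lat 132.0056.
Field: lon ⌊236.8044/20⌋ = 11 → L; lat ⌊132.0056/10⌋ = 13 → N.
Square: lon ⌊16.8044/2⌋ = 8; lat ⌊2.0056/1⌋ = 2.
Subsquare: lon ⌊0.8044/0.0833333⌋ = 9 → j; lat ⌊0.0056/0.0416667⌋ = 0 → a.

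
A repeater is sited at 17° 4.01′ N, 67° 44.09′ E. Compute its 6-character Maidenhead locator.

MK37ub

Shift to the Maidenhead origin (180°W, 90°S): lon 247.7348, lat 107.0668.
Field: 247.7348/20 → 12 → M, 107.0668/10 → 10 → K; chars MK.
Square: 7.7348/2 → 3, 7.0668/1 → 7; chars 37.
Subsquare: 1.7348/0.0833333 → 20 → u, 0.0668/0.0416667 → 1 → b; chars ub.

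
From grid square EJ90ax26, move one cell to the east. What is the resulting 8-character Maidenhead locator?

EJ90ax36

Longitude extended square 2; +1 → 3.
The latitude characters are unchanged.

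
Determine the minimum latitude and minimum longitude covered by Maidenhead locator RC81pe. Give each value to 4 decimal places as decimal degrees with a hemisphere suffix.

68.8333° S, 177.2500° E

Field R=17, C=2: +17·20° lon, +2·10° lat → SW at lon 160°, lat -70°.
Square 8, 1: +8·2° lon, +1·1° lat → SW at lon 176°, lat -69°.
Subsquare p=15, e=4: +15·0.0833333° lon, +4·0.0416667° lat → SW at lon 177.25°, lat -68.8333°.
latitude 68.8333° S, longitude 177.2500° E.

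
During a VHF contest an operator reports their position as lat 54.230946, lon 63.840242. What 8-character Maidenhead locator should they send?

MO14wf05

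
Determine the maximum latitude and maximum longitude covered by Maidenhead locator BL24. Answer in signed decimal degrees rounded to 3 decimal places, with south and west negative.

25.000, -154.000

Field B=1, L=11: +1·20° lon, +11·10° lat → SW at lon -160°, lat 20°.
Square 2, 4: +2·2° lon, +4·1° lat → SW at lon -156°, lat 24°.
Cell spans 2° lon × 1° lat. NE corner is SW corner plus one full cell.
latitude 25.000, longitude -154.000.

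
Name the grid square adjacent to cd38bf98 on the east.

CD38cf08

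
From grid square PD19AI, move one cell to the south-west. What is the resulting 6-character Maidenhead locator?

PD09xh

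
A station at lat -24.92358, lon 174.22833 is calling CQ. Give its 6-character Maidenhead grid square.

Shift to the Maidenhead origin (180°W, 90°S): lon 354.2283, lat 65.0764.
Field (20°×10°, letters A–R): lon ⌊354.2283/20⌋ = 17 → R; lat ⌊65.0764/10⌋ = 6 → G.
Square (2°×1°, digits 0–9): lon ⌊14.2283/2⌋ = 7; lat ⌊5.0764/1⌋ = 5.
Subsquare (5′×2.5′, letters a–x): lon ⌊0.2283/0.0833333⌋ = 2 → c; lat ⌊0.0764/0.0416667⌋ = 1 → b.

RG75cb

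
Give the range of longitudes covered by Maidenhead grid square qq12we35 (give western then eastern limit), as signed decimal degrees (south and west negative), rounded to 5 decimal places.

Field Q=16, Q=16: +16·20° lon, +16·10° lat → SW at lon 140°, lat 70°.
Square 1, 2: +1·2° lon, +2·1° lat → SW at lon 142°, lat 72°.
Subsquare w=22, e=4: +22·0.0833333° lon, +4·0.0416667° lat → SW at lon 143.833°, lat 72.1667°.
Extended square 3, 5: +3·0.00833333° lon, +5·0.00416667° lat → SW at lon 143.858°, lat 72.1875°.
Cell spans 0.00833333° lon × 0.00416667° lat.
west 143.85833, east 143.86667.

143.85833, 143.86667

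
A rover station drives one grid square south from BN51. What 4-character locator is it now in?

Latitude square 1; −1 → 0.
The longitude characters are unchanged.

BN50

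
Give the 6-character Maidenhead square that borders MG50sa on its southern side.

MF59sx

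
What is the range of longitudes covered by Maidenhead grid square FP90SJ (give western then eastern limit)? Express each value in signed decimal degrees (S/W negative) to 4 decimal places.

Field F=5, P=15: +5·20° lon, +15·10° lat → SW at lon -80°, lat 60°.
Square 9, 0: +9·2° lon, +0·1° lat → SW at lon -62°, lat 60°.
Subsquare s=18, j=9: +18·0.0833333° lon, +9·0.0416667° lat → SW at lon -60.5°, lat 60.375°.
Cell spans 0.0833333° lon × 0.0416667° lat.
west -60.5000, east -60.4167.

-60.5000, -60.4167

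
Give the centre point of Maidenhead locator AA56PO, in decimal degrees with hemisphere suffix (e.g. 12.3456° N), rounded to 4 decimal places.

Field A=0, A=0: +0·20° lon, +0·10° lat → SW at lon -180°, lat -90°.
Square 5, 6: +5·2° lon, +6·1° lat → SW at lon -170°, lat -84°.
Subsquare p=15, o=14: +15·0.0833333° lon, +14·0.0416667° lat → SW at lon -168.75°, lat -83.4167°.
Cell spans 0.0833333° lon × 0.0416667° lat. Centre is SW corner plus half of each.
latitude 83.3958° S, longitude 168.7083° W.

83.3958° S, 168.7083° W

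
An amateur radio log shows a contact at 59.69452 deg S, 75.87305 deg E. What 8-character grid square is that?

Add 180° to longitude and 90° to latitude: 255.87305, 30.30548.
Field (20°×10°, letters A–R): 255.87305/20 → 12 → M, 30.30548/10 → 3 → D; chars MD.
Square (2°×1°, digits 0–9): 15.87305/2 → 7, 0.30548/1 → 0; chars 70.
Subsquare (5′×2.5′, letters a–x): 1.87305/0.0833333 → 22 → w, 0.30548/0.0416667 → 7 → h; chars wh.
Extended square (30″×15″, digits 0–9): 0.03972/0.00833333 → 4, 0.01381/0.00416667 → 3; chars 43.

MD70wh43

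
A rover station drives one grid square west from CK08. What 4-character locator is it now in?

Longitude square 0; −1 → -1, wraps to 9, carry into field.
Longitude field C = 2; −1 → 1 = B.
The latitude characters are unchanged.

BK98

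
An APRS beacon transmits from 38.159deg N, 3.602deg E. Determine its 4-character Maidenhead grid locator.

Offset from 180°W / 90°S: lon 183.60°, lat 128.16°.
Field: 183.60/20 → 9 → J, 128.16/10 → 12 → M; chars JM.
Square: 3.60/2 → 1, 8.16/1 → 8; chars 18.

JM18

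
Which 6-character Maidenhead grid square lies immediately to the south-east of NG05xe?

Longitude subsquare x = 23; +1 → 24, wraps to 0 = a, carry into square.
Longitude square 0; +1 → 1.
Latitude subsquare e = 4; −1 → 3 = d.

NG15ad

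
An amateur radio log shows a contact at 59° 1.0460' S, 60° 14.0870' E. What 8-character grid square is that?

Add 180° to longitude and 90° to latitude: 240.23478, 30.98257.
Field: 240.23478/20 → 12 → M, 30.98257/10 → 3 → D; chars MD.
Square: 0.23478/2 → 0, 0.98257/1 → 0; chars 00.
Subsquare: 0.23478/0.0833333 → 2 → c, 0.98257/0.0416667 → 23 → x; chars cx.
Extended square: 0.06812/0.00833333 → 8, 0.02423/0.00416667 → 5; chars 85.

MD00cx85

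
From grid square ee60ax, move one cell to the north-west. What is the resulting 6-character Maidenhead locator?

EE51xa

Longitude subsquare a = 0; −1 → -1, wraps to 23 = x, carry into square.
Longitude square 6; −1 → 5.
Latitude subsquare x = 23; +1 → 24, wraps to 0 = a, carry into square.
Latitude square 0; +1 → 1.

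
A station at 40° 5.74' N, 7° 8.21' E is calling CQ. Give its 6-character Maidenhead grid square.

Add 180° to longitude and 90° to latitude: 187.1368, 130.0957.
Field: 187.1368/20 → 9 → J, 130.0957/10 → 13 → N; chars JN.
Square: 7.1368/2 → 3, 0.0957/1 → 0; chars 30.
Subsquare: 1.1368/0.0833333 → 13 → n, 0.0957/0.0416667 → 2 → c; chars nc.

JN30nc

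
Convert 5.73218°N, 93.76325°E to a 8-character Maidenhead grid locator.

Add 180° to longitude and 90° to latitude: 273.76325, 95.73218.
Field: lon ⌊273.76325/20⌋ = 13 → N; lat ⌊95.73218/10⌋ = 9 → J.
Square: lon ⌊13.76325/2⌋ = 6; lat ⌊5.73218/1⌋ = 5.
Subsquare: lon ⌊1.76325/0.0833333⌋ = 21 → v; lat ⌊0.73218/0.0416667⌋ = 17 → r.
Extended square: lon ⌊0.01325/0.00833333⌋ = 1; lat ⌊0.02385/0.00416667⌋ = 5.

NJ65vr15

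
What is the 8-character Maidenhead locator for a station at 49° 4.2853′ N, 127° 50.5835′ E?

PN39wb17

Offset from 180°W / 90°S: lon 307.84306°, lat 139.07142°.
Field (20°×10°, letters A–R): lon ⌊307.84306/20⌋ = 15 → P; lat ⌊139.07142/10⌋ = 13 → N.
Square (2°×1°, digits 0–9): lon ⌊7.84306/2⌋ = 3; lat ⌊9.07142/1⌋ = 9.
Subsquare (5′×2.5′, letters a–x): lon ⌊1.84306/0.0833333⌋ = 22 → w; lat ⌊0.07142/0.0416667⌋ = 1 → b.
Extended square (30″×15″, digits 0–9): lon ⌊0.00972/0.00833333⌋ = 1; lat ⌊0.02975/0.00416667⌋ = 7.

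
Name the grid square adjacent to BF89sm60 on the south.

BF89sl69

Latitude extended square 0; −1 → -1, wraps to 9, carry into subsquare.
Latitude subsquare m = 12; −1 → 11 = l.
The longitude characters are unchanged.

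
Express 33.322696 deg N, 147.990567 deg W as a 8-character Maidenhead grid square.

BM63ah17

Shift to the Maidenhead origin (180°W, 90°S): lon 32.00943, lat 123.32270.
Field: lon ⌊32.00943/20⌋ = 1 → B; lat ⌊123.32270/10⌋ = 12 → M.
Square: lon ⌊12.00943/2⌋ = 6; lat ⌊3.32270/1⌋ = 3.
Subsquare: lon ⌊0.00943/0.0833333⌋ = 0 → a; lat ⌊0.32270/0.0416667⌋ = 7 → h.
Extended square: lon ⌊0.00943/0.00833333⌋ = 1; lat ⌊0.03103/0.00416667⌋ = 7.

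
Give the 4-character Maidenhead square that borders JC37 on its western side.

Longitude square 3; −1 → 2.
The latitude characters are unchanged.

JC27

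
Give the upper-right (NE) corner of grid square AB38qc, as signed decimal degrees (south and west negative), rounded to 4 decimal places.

Field A=0, B=1: +0·20° lon, +1·10° lat → SW at lon -180°, lat -80°.
Square 3, 8: +3·2° lon, +8·1° lat → SW at lon -174°, lat -72°.
Subsquare q=16, c=2: +16·0.0833333° lon, +2·0.0416667° lat → SW at lon -172.667°, lat -71.9167°.
Cell spans 0.0833333° lon × 0.0416667° lat. NE corner is SW corner plus one full cell.
latitude -71.8750, longitude -172.5833.

-71.8750, -172.5833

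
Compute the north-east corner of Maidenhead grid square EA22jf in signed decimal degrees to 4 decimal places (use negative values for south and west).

Field E=4, A=0: +4·20° lon, +0·10° lat → SW at lon -100°, lat -90°.
Square 2, 2: +2·2° lon, +2·1° lat → SW at lon -96°, lat -88°.
Subsquare j=9, f=5: +9·0.0833333° lon, +5·0.0416667° lat → SW at lon -95.25°, lat -87.7917°.
Cell spans 0.0833333° lon × 0.0416667° lat. NE corner is SW corner plus one full cell.
latitude -87.7500, longitude -95.1667.

-87.7500, -95.1667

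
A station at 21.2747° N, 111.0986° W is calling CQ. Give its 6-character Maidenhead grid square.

DL41kg

Add 180° to longitude and 90° to latitude: 68.9014, 111.2747.
Field (20°×10°, letters A–R): lon ⌊68.9014/20⌋ = 3 → D; lat ⌊111.2747/10⌋ = 11 → L.
Square (2°×1°, digits 0–9): lon ⌊8.9014/2⌋ = 4; lat ⌊1.2747/1⌋ = 1.
Subsquare (5′×2.5′, letters a–x): lon ⌊0.9014/0.0833333⌋ = 10 → k; lat ⌊0.2747/0.0416667⌋ = 6 → g.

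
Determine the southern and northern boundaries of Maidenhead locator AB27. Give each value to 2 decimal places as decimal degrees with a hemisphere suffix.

73.00° S, 72.00° S

Field A=0, B=1: +0·20° lon, +1·10° lat → SW at lon -180°, lat -80°.
Square 2, 7: +2·2° lon, +7·1° lat → SW at lon -176°, lat -73°.
Cell spans 2° lon × 1° lat.
south 73.00° S, north 72.00° S.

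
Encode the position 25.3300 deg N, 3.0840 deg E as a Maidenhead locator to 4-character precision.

JL15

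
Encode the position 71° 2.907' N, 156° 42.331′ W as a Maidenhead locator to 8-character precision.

Add 180° to longitude and 90° to latitude: 23.29448, 161.04845.
Field: lon ⌊23.29448/20⌋ = 1 → B; lat ⌊161.04845/10⌋ = 16 → Q.
Square: lon ⌊3.29448/2⌋ = 1; lat ⌊1.04845/1⌋ = 1.
Subsquare: lon ⌊1.29448/0.0833333⌋ = 15 → p; lat ⌊0.04845/0.0416667⌋ = 1 → b.
Extended square: lon ⌊0.04448/0.00833333⌋ = 5; lat ⌊0.00678/0.00416667⌋ = 1.

BQ11pb51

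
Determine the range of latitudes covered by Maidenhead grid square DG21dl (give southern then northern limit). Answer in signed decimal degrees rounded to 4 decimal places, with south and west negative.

-28.5417, -28.5000

Field D=3, G=6: +3·20° lon, +6·10° lat → SW at lon -120°, lat -30°.
Square 2, 1: +2·2° lon, +1·1° lat → SW at lon -116°, lat -29°.
Subsquare d=3, l=11: +3·0.0833333° lon, +11·0.0416667° lat → SW at lon -115.75°, lat -28.5417°.
Cell spans 0.0833333° lon × 0.0416667° lat.
south -28.5417, north -28.5000.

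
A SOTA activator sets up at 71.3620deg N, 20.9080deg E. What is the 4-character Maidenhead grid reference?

Shift to the Maidenhead origin (180°W, 90°S): lon 200.91, lat 161.36.
Field: 200.91/20 → 10 → K, 161.36/10 → 16 → Q; chars KQ.
Square: 0.91/2 → 0, 1.36/1 → 1; chars 01.

KQ01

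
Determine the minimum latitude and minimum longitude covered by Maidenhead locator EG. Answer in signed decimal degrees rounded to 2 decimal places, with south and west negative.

-30.00, -100.00

Field E=4, G=6: +4·20° lon, +6·10° lat → SW at lon -100°, lat -30°.
latitude -30.00, longitude -100.00.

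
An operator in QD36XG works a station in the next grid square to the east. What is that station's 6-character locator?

QD46ag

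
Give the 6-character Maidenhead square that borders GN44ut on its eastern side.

Longitude subsquare u = 20; +1 → 21 = v.
The latitude characters are unchanged.

GN44vt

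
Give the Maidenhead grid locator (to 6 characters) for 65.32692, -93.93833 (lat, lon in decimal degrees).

Offset from 180°W / 90°S: lon 86.0617°, lat 155.3269°.
Field: 86.0617/20 → 4 → E, 155.3269/10 → 15 → P; chars EP.
Square: 6.0617/2 → 3, 5.3269/1 → 5; chars 35.
Subsquare: 0.0617/0.0833333 → 0 → a, 0.3269/0.0416667 → 7 → h; chars ah.

EP35ah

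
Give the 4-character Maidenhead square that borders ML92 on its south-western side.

ML81

Longitude square 9; −1 → 8.
Latitude square 2; −1 → 1.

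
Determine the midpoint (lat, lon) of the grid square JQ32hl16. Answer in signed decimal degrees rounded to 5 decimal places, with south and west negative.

72.48542, 6.59583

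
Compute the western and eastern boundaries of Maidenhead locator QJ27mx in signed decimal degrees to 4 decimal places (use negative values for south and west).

145.0000, 145.0833

Field Q=16, J=9: +16·20° lon, +9·10° lat → SW at lon 140°, lat 0°.
Square 2, 7: +2·2° lon, +7·1° lat → SW at lon 144°, lat 7°.
Subsquare m=12, x=23: +12·0.0833333° lon, +23·0.0416667° lat → SW at lon 145°, lat 7.95833°.
Cell spans 0.0833333° lon × 0.0416667° lat.
west 145.0000, east 145.0833.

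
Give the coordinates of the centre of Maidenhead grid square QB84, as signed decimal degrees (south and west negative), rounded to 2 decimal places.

-75.50, 157.00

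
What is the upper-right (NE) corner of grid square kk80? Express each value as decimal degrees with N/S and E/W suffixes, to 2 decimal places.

Field K=10, K=10: +10·20° lon, +10·10° lat → SW at lon 20°, lat 10°.
Square 8, 0: +8·2° lon, +0·1° lat → SW at lon 36°, lat 10°.
Cell spans 2° lon × 1° lat. NE corner is SW corner plus one full cell.
latitude 11.00° N, longitude 38.00° E.

11.00° N, 38.00° E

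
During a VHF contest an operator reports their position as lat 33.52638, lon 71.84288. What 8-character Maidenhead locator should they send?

MM53wm16

Offset from 180°W / 90°S: lon 251.84288°, lat 123.52638°.
Field: lon ⌊251.84288/20⌋ = 12 → M; lat ⌊123.52638/10⌋ = 12 → M.
Square: lon ⌊11.84288/2⌋ = 5; lat ⌊3.52638/1⌋ = 3.
Subsquare: lon ⌊1.84288/0.0833333⌋ = 22 → w; lat ⌊0.52638/0.0416667⌋ = 12 → m.
Extended square: lon ⌊0.00955/0.00833333⌋ = 1; lat ⌊0.02638/0.00416667⌋ = 6.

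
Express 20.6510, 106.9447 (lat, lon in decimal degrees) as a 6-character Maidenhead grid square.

OL30lp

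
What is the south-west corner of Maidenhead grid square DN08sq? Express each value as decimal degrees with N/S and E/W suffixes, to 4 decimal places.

Field D=3, N=13: +3·20° lon, +13·10° lat → SW at lon -120°, lat 40°.
Square 0, 8: +0·2° lon, +8·1° lat → SW at lon -120°, lat 48°.
Subsquare s=18, q=16: +18·0.0833333° lon, +16·0.0416667° lat → SW at lon -118.5°, lat 48.6667°.
latitude 48.6667° N, longitude 118.5000° W.

48.6667° N, 118.5000° W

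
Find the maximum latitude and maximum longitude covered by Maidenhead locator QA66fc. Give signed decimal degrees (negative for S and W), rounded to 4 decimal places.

-83.8750, 152.5000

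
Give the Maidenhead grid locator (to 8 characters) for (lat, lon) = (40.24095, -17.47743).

IN10gf27

Add 180° to longitude and 90° to latitude: 162.52257, 130.24095.
Field (20°×10°, letters A–R): 162.52257/20 → 8 → I, 130.24095/10 → 13 → N; chars IN.
Square (2°×1°, digits 0–9): 2.52257/2 → 1, 0.24095/1 → 0; chars 10.
Subsquare (5′×2.5′, letters a–x): 0.52257/0.0833333 → 6 → g, 0.24095/0.0416667 → 5 → f; chars gf.
Extended square (30″×15″, digits 0–9): 0.02257/0.00833333 → 2, 0.03262/0.00416667 → 7; chars 27.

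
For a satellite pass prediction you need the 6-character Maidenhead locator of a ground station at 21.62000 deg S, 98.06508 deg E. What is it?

NG98aj

Shift to the Maidenhead origin (180°W, 90°S): lon 278.0651, lat 68.3800.
Field: lon ⌊278.0651/20⌋ = 13 → N; lat ⌊68.3800/10⌋ = 6 → G.
Square: lon ⌊18.0651/2⌋ = 9; lat ⌊8.3800/1⌋ = 8.
Subsquare: lon ⌊0.0651/0.0833333⌋ = 0 → a; lat ⌊0.3800/0.0416667⌋ = 9 → j.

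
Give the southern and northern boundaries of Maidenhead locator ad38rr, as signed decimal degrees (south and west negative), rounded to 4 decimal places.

Field A=0, D=3: +0·20° lon, +3·10° lat → SW at lon -180°, lat -60°.
Square 3, 8: +3·2° lon, +8·1° lat → SW at lon -174°, lat -52°.
Subsquare r=17, r=17: +17·0.0833333° lon, +17·0.0416667° lat → SW at lon -172.583°, lat -51.2917°.
Cell spans 0.0833333° lon × 0.0416667° lat.
south -51.2917, north -51.2500.

-51.2917, -51.2500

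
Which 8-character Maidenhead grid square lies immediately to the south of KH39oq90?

KH39op99

Latitude extended square 0; −1 → -1, wraps to 9, carry into subsquare.
Latitude subsquare q = 16; −1 → 15 = p.
The longitude characters are unchanged.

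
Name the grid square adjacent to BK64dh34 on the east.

BK64dh44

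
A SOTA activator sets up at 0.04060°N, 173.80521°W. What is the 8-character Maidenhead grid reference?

AJ30ca39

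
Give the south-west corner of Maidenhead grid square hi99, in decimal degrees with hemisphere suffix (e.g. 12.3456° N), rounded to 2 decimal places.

Field H=7, I=8: +7·20° lon, +8·10° lat → SW at lon -40°, lat -10°.
Square 9, 9: +9·2° lon, +9·1° lat → SW at lon -22°, lat -1°.
latitude 1.00° S, longitude 22.00° W.

1.00° S, 22.00° W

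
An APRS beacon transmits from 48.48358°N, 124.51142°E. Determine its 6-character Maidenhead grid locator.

PN28gl

Shift to the Maidenhead origin (180°W, 90°S): lon 304.5114, lat 138.4836.
Field: 304.5114/20 → 15 → P, 138.4836/10 → 13 → N; chars PN.
Square: 4.5114/2 → 2, 8.4836/1 → 8; chars 28.
Subsquare: 0.5114/0.0833333 → 6 → g, 0.4836/0.0416667 → 11 → l; chars gl.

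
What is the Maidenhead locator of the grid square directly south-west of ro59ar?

RO49xq

Longitude subsquare a = 0; −1 → -1, wraps to 23 = x, carry into square.
Longitude square 5; −1 → 4.
Latitude subsquare r = 17; −1 → 16 = q.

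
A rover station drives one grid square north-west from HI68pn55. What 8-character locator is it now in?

Longitude extended square 5; −1 → 4.
Latitude extended square 5; +1 → 6.

HI68pn46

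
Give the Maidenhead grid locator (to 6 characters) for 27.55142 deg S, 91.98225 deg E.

NG52xk

Shift to the Maidenhead origin (180°W, 90°S): lon 271.9823, lat 62.4486.
Field: 271.9823/20 → 13 → N, 62.4486/10 → 6 → G; chars NG.
Square: 11.9823/2 → 5, 2.4486/1 → 2; chars 52.
Subsquare: 1.9823/0.0833333 → 23 → x, 0.4486/0.0416667 → 10 → k; chars xk.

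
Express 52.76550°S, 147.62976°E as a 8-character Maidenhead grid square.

QD37tf56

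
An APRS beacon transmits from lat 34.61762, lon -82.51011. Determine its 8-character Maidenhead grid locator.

Shift to the Maidenhead origin (180°W, 90°S): lon 97.48989, lat 124.61762.
Field: 97.48989/20 → 4 → E, 124.61762/10 → 12 → M; chars EM.
Square: 17.48989/2 → 8, 4.61762/1 → 4; chars 84.
Subsquare: 1.48989/0.0833333 → 17 → r, 0.61762/0.0416667 → 14 → o; chars ro.
Extended square: 0.07322/0.00833333 → 8, 0.03429/0.00416667 → 8; chars 88.

EM84ro88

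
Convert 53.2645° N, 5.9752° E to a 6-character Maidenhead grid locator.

Offset from 180°W / 90°S: lon 185.9752°, lat 143.2645°.
Field: 185.9752/20 → 9 → J, 143.2645/10 → 14 → O; chars JO.
Square: 5.9752/2 → 2, 3.2645/1 → 3; chars 23.
Subsquare: 1.9752/0.0833333 → 23 → x, 0.2645/0.0416667 → 6 → g; chars xg.

JO23xg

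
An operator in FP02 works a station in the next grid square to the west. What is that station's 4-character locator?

EP92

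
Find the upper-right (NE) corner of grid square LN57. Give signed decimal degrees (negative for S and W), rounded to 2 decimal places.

Field L=11, N=13: +11·20° lon, +13·10° lat → SW at lon 40°, lat 40°.
Square 5, 7: +5·2° lon, +7·1° lat → SW at lon 50°, lat 47°.
Cell spans 2° lon × 1° lat. NE corner is SW corner plus one full cell.
latitude 48.00, longitude 52.00.

48.00, 52.00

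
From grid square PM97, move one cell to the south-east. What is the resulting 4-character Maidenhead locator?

Longitude square 9; +1 → 10, wraps to 0, carry into field.
Longitude field P = 15; +1 → 16 = Q.
Latitude square 7; −1 → 6.

QM06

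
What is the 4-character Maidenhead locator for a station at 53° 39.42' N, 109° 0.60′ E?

OO43

Offset from 180°W / 90°S: lon 289.01°, lat 143.66°.
Field (20°×10°, letters A–R): lon ⌊289.01/20⌋ = 14 → O; lat ⌊143.66/10⌋ = 14 → O.
Square (2°×1°, digits 0–9): lon ⌊9.01/2⌋ = 4; lat ⌊3.66/1⌋ = 3.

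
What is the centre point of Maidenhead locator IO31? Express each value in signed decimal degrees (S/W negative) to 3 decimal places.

51.500, -13.000

Field I=8, O=14: +8·20° lon, +14·10° lat → SW at lon -20°, lat 50°.
Square 3, 1: +3·2° lon, +1·1° lat → SW at lon -14°, lat 51°.
Cell spans 2° lon × 1° lat. Centre is SW corner plus half of each.
latitude 51.500, longitude -13.000.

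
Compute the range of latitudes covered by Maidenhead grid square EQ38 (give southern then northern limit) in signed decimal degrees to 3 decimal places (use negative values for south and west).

Field E=4, Q=16: +4·20° lon, +16·10° lat → SW at lon -100°, lat 70°.
Square 3, 8: +3·2° lon, +8·1° lat → SW at lon -94°, lat 78°.
Cell spans 2° lon × 1° lat.
south 78.000, north 79.000.

78.000, 79.000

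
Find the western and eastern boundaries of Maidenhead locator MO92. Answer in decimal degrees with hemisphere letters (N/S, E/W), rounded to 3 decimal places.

78.000° E, 80.000° E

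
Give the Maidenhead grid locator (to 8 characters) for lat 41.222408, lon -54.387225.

GN21tf33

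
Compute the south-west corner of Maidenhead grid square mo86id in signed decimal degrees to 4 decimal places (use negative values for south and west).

Field M=12, O=14: +12·20° lon, +14·10° lat → SW at lon 60°, lat 50°.
Square 8, 6: +8·2° lon, +6·1° lat → SW at lon 76°, lat 56°.
Subsquare i=8, d=3: +8·0.0833333° lon, +3·0.0416667° lat → SW at lon 76.6667°, lat 56.125°.
latitude 56.1250, longitude 76.6667.

56.1250, 76.6667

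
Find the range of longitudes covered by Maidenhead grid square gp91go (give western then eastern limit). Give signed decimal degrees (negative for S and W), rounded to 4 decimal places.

-41.5000, -41.4167

Field G=6, P=15: +6·20° lon, +15·10° lat → SW at lon -60°, lat 60°.
Square 9, 1: +9·2° lon, +1·1° lat → SW at lon -42°, lat 61°.
Subsquare g=6, o=14: +6·0.0833333° lon, +14·0.0416667° lat → SW at lon -41.5°, lat 61.5833°.
Cell spans 0.0833333° lon × 0.0416667° lat.
west -41.5000, east -41.4167.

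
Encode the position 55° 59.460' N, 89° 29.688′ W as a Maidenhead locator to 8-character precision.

EO55gx07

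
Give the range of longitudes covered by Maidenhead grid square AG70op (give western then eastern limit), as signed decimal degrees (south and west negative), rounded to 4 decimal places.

-164.8333, -164.7500

Field A=0, G=6: +0·20° lon, +6·10° lat → SW at lon -180°, lat -30°.
Square 7, 0: +7·2° lon, +0·1° lat → SW at lon -166°, lat -30°.
Subsquare o=14, p=15: +14·0.0833333° lon, +15·0.0416667° lat → SW at lon -164.833°, lat -29.375°.
Cell spans 0.0833333° lon × 0.0416667° lat.
west -164.8333, east -164.7500.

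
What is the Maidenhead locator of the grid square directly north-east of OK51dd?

OK51ee

Longitude subsquare d = 3; +1 → 4 = e.
Latitude subsquare d = 3; +1 → 4 = e.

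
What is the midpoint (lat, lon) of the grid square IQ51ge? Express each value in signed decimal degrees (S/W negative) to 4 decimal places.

71.1875, -9.4583

Field I=8, Q=16: +8·20° lon, +16·10° lat → SW at lon -20°, lat 70°.
Square 5, 1: +5·2° lon, +1·1° lat → SW at lon -10°, lat 71°.
Subsquare g=6, e=4: +6·0.0833333° lon, +4·0.0416667° lat → SW at lon -9.5°, lat 71.1667°.
Cell spans 0.0833333° lon × 0.0416667° lat. Centre is SW corner plus half of each.
latitude 71.1875, longitude -9.4583.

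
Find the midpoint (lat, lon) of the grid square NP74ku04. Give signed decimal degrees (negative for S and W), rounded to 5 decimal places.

64.85208, 94.83750

Field N=13, P=15: +13·20° lon, +15·10° lat → SW at lon 80°, lat 60°.
Square 7, 4: +7·2° lon, +4·1° lat → SW at lon 94°, lat 64°.
Subsquare k=10, u=20: +10·0.0833333° lon, +20·0.0416667° lat → SW at lon 94.8333°, lat 64.8333°.
Extended square 0, 4: +0·0.00833333° lon, +4·0.00416667° lat → SW at lon 94.8333°, lat 64.85°.
Cell spans 0.00833333° lon × 0.00416667° lat. Centre is SW corner plus half of each.
latitude 64.85208, longitude 94.83750.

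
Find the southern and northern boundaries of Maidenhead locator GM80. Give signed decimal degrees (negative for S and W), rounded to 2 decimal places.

30.00, 31.00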